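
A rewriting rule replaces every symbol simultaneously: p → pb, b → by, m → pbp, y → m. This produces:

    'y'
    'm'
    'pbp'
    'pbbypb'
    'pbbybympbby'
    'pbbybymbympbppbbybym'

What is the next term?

Rewriting the 20 symbols of pbbybymbympbppbbybym one by one yields pb by by m by m pbp by m pbp pb by pb pb by by m by m pbp; concatenated:

pbbybymbympbpbympbppbbypbpbbybymbympbp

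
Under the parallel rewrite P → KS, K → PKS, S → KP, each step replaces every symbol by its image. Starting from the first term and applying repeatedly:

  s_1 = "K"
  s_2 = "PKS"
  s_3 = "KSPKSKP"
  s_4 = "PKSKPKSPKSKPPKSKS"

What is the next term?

Replace each of the 17 characters of PKSKPKSPKSKPPKSKS in place — KS PKS KP PKS KS PKS KP KS PKS KP PKS KS KS PKS KP PKS KP — and concatenate.

KSPKSKPPKSKSPKSKPKSPKSKPPKSKSKSPKSKPPKSKP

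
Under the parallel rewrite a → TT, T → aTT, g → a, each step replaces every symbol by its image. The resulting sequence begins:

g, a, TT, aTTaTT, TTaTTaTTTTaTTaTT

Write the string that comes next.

aTTaTTTTaTTaTTTTaTTaTTaTTaTTTTaTTaTTTTaTTaTT

Replace each of the 16 characters of TTaTTaTTTTaTTaTT in place — aTT aTT TT aTT aTT TT aTT aTT aTT aTT TT aTT aTT TT aTT aTT — and concatenate.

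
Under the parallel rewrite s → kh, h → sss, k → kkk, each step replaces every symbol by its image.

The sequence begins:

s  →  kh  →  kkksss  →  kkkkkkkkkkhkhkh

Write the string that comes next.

Applying the rule to each of the 15 symbols of kkkkkkkkkkhkhkh gives the pieces kkk kkk kkk kkk kkk kkk kkk kkk kkk kkk sss kkk sss kkk sss, which concatenate to the answer.

kkkkkkkkkkkkkkkkkkkkkkkkkkkkkkssskkkssskkksss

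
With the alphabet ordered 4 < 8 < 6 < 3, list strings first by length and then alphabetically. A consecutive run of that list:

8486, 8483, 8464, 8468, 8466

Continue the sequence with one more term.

8463

The successor of 8466 increments the rightmost position that isn't already 3 and resets every position after it to 4.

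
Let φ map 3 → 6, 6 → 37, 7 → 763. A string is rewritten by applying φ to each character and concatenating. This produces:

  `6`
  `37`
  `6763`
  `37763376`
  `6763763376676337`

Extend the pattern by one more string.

37763376763376676337377633766763

Applying the rule to each of the 16 symbols of 6763763376676337 gives the pieces 37 763 37 6 763 37 6 6 763 37 37 763 37 6 6 763, which concatenate to the answer.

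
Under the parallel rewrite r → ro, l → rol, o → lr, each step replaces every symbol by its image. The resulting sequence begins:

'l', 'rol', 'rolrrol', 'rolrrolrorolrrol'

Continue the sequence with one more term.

rolrrolrorolrrolrolrrolrrolrorolrrol

Applying the rule to each of the 16 symbols of rolrrolrorolrrol gives the pieces ro lr rol ro ro lr rol ro lr ro lr rol ro ro lr rol, which concatenate to the answer.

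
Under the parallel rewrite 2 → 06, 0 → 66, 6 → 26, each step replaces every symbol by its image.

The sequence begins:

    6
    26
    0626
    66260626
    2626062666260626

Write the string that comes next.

Replace each of the 16 characters of 2626062666260626 in place — 06 26 06 26 66 26 06 26 26 26 06 26 66 26 06 26 — and concatenate.

06260626662606262626062666260626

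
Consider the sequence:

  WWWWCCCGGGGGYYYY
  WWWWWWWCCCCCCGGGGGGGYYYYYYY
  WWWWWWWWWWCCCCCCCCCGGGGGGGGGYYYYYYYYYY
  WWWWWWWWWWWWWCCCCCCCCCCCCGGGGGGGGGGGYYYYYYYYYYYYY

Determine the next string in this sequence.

WWWWWWWWWWWWWWWWCCCCCCCCCCCCCCCGGGGGGGGGGGGGYYYYYYYYYYYYYYYY

Each string has the form W^{3n+1} C^{3n} G^{2n+3} Y^{3n+1} (n = 1, 2, …).
For the next term, n = 5, so the run lengths are 16, 15, 13, 16.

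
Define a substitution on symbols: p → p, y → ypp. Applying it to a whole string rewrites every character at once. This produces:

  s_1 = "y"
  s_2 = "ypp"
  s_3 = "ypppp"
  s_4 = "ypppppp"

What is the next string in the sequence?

Apply φ to ypppppp symbol by symbol: y→ypp, p→p, p→p, p→p, p→p, p→p, p→p; joined: ypp p p p p p p.

ypppppppp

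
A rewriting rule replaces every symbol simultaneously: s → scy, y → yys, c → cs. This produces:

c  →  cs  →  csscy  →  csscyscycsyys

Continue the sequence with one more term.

Rewriting the 13 symbols of csscyscycsyys one by one yields cs scy scy cs yys scy cs yys cs scy yys yys scy; concatenated:

csscyscycsyysscycsyyscsscyyysyysscy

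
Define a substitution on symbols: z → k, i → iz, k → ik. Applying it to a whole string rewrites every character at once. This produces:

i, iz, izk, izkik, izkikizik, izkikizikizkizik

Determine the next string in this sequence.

Replace each of the 16 characters of izkikizikizkizik in place — iz k ik iz ik iz k iz ik iz k ik iz k iz ik — and concatenate.

izkikizikizkizikizkikizkizik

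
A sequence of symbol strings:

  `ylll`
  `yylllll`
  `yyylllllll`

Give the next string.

yyyylllllllll

The n-th term is n y's then 2n+1 l's (n = 1, 2, …).
Setting n = 4 gives 4, 9 characters in each block.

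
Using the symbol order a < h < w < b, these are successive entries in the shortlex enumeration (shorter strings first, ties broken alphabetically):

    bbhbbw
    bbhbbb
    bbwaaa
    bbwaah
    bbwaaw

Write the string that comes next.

bbwaab

Find the rightmost character of bbwaaw below b, bump it to the next letter, and reset everything to its right to a.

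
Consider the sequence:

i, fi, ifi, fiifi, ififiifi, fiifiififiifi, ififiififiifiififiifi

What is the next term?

fiifiififiifiififiififiifiififiifi

This is a Fibonacci-style word recurrence s(k) = s(k−2)·s(k−1): e.g. i·fi = ifi.
Continuing: fiifiififiifi · ififiififiifiififiifi gives term 8.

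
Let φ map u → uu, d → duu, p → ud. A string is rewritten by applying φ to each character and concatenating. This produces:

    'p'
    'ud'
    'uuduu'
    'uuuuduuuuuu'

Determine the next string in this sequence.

Rewriting each symbol of uuuuduuuuuu: u→uu, u→uu, u→uu, u→uu, d→duu, u→uu, u→uu, u→uu, u→uu, u→uu, u→uu, which concatenates to uu uu uu uu duu uu uu uu uu uu uu.

uuuuuuuuduuuuuuuuuuuuuu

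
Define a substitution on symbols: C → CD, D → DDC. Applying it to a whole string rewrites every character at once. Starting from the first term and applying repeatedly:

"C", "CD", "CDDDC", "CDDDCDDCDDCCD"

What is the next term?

Rewriting the 13 symbols of CDDDCDDCDDCCD one by one yields CD DDC DDC DDC CD DDC DDC CD DDC DDC CD CD DDC; concatenated:

CDDDCDDCDDCCDDDCDDCCDDDCDDCCDCDDDC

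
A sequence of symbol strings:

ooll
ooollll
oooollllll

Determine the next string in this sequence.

Term n consists of n+1 o's, followed by 2n l's (n = 1, 2, …).
At n = 4 the blocks have lengths 5, 8.

ooooollllllll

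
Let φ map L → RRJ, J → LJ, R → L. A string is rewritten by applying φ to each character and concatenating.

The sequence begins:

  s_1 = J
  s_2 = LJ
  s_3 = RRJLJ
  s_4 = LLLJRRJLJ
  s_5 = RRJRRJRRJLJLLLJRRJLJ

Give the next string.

LLLJLLLJLLLJRRJLJRRJRRJRRJLJLLLJRRJLJ

Replace each of the 20 characters of RRJRRJRRJLJLLLJRRJLJ in place — L L LJ L L LJ L L LJ RRJ LJ RRJ RRJ RRJ LJ L L LJ RRJ LJ — and concatenate.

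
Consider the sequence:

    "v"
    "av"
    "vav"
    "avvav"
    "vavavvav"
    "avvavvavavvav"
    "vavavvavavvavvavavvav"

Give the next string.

avvavvavavvavvavavvavavvavvavavvav

From term 3 onward, concatenate the second-to-last term with the last: v·av = vav, av·vav = avvav, …
The next term joins avvavvavavvav and vavavvavavvavvavavvav.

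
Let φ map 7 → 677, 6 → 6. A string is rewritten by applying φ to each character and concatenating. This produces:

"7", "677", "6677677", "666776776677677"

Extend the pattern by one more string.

Applying the rule to each of the 15 symbols of 666776776677677 gives the pieces 6 6 6 677 677 6 677 677 6 6 677 677 6 677 677, which concatenate to the answer.

6666776776677677666776776677677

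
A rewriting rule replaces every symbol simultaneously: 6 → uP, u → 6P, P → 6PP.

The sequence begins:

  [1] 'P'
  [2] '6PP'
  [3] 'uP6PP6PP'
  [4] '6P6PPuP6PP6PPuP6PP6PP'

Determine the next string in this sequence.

uP6PPuP6PP6PP6P6PPuP6PP6PPuP6PP6PP6P6PPuP6PP6PPuP6PP6PP

φ(6P6PPuP6PP6PPuP6PP6PP) expands symbol-by-symbol to uP 6PP uP 6PP 6PP 6P 6PP uP 6PP 6PP uP 6PP 6PP 6P 6PP uP 6PP 6PP uP 6PP 6PP; joining the 21 pieces gives the next term.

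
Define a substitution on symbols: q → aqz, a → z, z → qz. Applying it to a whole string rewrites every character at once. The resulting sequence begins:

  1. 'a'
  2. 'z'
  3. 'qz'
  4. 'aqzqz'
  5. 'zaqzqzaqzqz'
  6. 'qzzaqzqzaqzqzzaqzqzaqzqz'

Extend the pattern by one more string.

aqzqzqzzaqzqzaqzqzzaqzqzaqzqzqzzaqzqzaqzqzzaqzqzaqzqz

Replace each of the 24 characters of qzzaqzqzaqzqzzaqzqzaqzqz in place — aqz qz qz z aqz qz aqz qz z aqz qz aqz qz qz z aqz qz aqz qz z aqz qz aqz qz — and concatenate.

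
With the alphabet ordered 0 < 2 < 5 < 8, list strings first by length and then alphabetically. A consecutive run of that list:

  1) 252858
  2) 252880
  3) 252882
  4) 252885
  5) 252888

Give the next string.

255000

The successor of 252888 increments the rightmost position that isn't already 8 and resets every position after it to 0.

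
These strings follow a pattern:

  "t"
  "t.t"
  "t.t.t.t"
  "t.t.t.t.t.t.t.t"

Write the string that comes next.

s(k+1) = s(k)·.·s(k) — each term doubles the last with '.' between the halves.
Doubling t.t.t.t.t.t.t.t with '.' between the halves:

t.t.t.t.t.t.t.t.t.t.t.t.t.t.t.t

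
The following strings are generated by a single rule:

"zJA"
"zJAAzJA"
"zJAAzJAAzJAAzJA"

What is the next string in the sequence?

Every step duplicates the string with 'A' between the halves.
Doubling zJAAzJAAzJAAzJA with 'A' between the halves:

zJAAzJAAzJAAzJAAzJAAzJAAzJAAzJA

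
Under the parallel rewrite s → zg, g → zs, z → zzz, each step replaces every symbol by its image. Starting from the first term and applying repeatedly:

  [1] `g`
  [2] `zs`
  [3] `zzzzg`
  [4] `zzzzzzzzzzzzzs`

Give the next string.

Replace each of the 14 characters of zzzzzzzzzzzzzs in place — zzz zzz zzz zzz zzz zzz zzz zzz zzz zzz zzz zzz zzz zg — and concatenate.

zzzzzzzzzzzzzzzzzzzzzzzzzzzzzzzzzzzzzzzzg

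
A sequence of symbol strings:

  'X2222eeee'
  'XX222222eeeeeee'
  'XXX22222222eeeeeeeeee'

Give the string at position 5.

XXXXX222222222222eeeeeeeeeeeeeeee

Reading off run lengths: X runs 1, 2, 3; 2 runs 4, 6, 8; e runs 4, 7, 10 — each is linear in n (n = 1, 2, …).
For term 5, n = 5, so the run lengths are 5, 12, 16.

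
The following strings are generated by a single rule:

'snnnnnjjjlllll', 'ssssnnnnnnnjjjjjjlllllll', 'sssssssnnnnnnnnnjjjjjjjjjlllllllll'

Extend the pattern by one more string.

Term n consists of 3n-2 s's, followed by 2n+3 n's, followed by 3n j's, followed by 2n+3 l's (n = 1, 2, …).
For the next term, n = 4, so the run lengths are 10, 11, 12, 11.

ssssssssssnnnnnnnnnnnjjjjjjjjjjjjlllllllllll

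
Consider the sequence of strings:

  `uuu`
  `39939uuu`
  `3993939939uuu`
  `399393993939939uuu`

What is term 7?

Every step adds 39939 at the front: s(k+1) = 39939·s(k).
From 399393993939939uuu, 3 further steps: 399393993939939uuu → 39939399393993939939uuu → 3993939939399393993939939uuu → (answer).

399393993939939399393993939939uuu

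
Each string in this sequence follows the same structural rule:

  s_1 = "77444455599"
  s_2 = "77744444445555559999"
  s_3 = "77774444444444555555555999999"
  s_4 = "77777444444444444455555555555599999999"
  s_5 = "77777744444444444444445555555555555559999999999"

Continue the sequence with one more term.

77777774444444444444444444555555555555555555999999999999

Reading off run lengths: 7 runs 2, 3, 4, 5, 6; 4 runs 4, 7, 10, 13, 16; 5 runs 3, 6, 9, 12, 15; 9 runs 2, 4, 6, 8, 10 — each is linear in n (n = 1, 2, …).
For the next term, n = 6, so the run lengths are 7, 19, 18, 12.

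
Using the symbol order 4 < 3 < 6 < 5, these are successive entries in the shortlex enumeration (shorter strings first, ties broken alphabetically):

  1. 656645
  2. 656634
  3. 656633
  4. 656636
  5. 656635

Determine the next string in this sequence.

656664

Treat 656635 as a base-4 numeral over the given alphabet and add one, carrying through any trailing 5's.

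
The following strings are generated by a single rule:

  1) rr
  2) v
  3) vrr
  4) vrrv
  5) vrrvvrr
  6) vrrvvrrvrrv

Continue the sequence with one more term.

vrrvvrrvrrvvrrvvrr

This is a Fibonacci-style word recurrence s(k) = s(k−1)·s(k−2): e.g. v·rr = vrr.
The next term joins vrrvvrrvrrv and vrrvvrr.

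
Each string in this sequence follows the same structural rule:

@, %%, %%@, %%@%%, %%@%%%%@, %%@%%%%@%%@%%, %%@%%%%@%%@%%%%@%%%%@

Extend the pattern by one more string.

%%@%%%%@%%@%%%%@%%%%@%%@%%%%@%%@%%

This is a Fibonacci-style word recurrence s(k) = s(k−1)·s(k−2): e.g. %%·@ = %%@.
Continuing: %%@%%%%@%%@%%%%@%%%%@ · %%@%%%%@%%@%% gives term 8.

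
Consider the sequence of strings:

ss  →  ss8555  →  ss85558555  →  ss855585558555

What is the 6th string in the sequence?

ss85558555855585558555

The strings grow by a fixed suffix 8555 each time.
From ss855585558555, 2 further steps: ss855585558555 → ss8555855585558555 → (answer).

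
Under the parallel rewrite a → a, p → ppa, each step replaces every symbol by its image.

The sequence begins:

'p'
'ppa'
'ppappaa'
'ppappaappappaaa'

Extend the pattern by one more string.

Replace each of the 15 characters of ppappaappappaaa in place — ppa ppa a ppa ppa a a ppa ppa a ppa ppa a a a — and concatenate.

ppappaappappaaappappaappappaaaa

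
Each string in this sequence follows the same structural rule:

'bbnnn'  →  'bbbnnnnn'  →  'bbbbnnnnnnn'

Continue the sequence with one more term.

Reading off run lengths: b runs 2, 3, 4; n runs 3, 5, 7 — each is linear in n (n = 1, 2, …).
At n = 4 the blocks have lengths 5, 9.

bbbbbnnnnnnnnn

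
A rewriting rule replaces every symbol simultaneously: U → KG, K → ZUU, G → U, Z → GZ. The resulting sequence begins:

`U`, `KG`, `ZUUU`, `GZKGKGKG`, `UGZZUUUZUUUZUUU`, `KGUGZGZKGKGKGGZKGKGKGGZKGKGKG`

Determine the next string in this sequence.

ZUUUKGUGZUGZZUUUZUUUZUUUUGZZUUUZUUUZUUUUGZZUUUZUUUZUUU

Applying the rule to each of the 29 symbols of KGUGZGZKGKGKGGZKGKGKGGZKGKGKG gives the pieces ZUU U KG U GZ U GZ ZUU U ZUU U ZUU U U GZ ZUU U ZUU U ZUU U U GZ ZUU U ZUU U ZUU U, which concatenate to the answer.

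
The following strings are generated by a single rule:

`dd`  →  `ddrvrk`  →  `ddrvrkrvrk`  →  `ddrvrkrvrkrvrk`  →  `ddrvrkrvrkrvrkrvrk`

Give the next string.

ddrvrkrvrkrvrkrvrkrvrk

Every step adds rvrk to the end: s(k+1) = s(k)·rvrk.
So the next term is ddrvrkrvrkrvrkrvrk·rvrk.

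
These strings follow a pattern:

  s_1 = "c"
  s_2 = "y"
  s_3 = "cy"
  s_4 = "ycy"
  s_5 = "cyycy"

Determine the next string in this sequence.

This is a Fibonacci-style word recurrence s(k) = s(k−2)·s(k−1): e.g. c·y = cy.
Continuing: ycy · cyycy gives term 6.

ycycyycy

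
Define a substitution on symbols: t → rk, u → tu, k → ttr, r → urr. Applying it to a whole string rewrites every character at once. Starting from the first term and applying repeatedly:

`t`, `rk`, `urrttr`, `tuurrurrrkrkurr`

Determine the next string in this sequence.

Rewriting the 15 symbols of tuurrurrrkrkurr one by one yields rk tu tu urr urr tu urr urr urr ttr urr ttr tu urr urr; concatenated:

rktutuurrurrtuurrurrurrttrurrttrtuurrurr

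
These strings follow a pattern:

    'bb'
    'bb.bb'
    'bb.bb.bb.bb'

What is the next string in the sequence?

bb.bb.bb.bb.bb.bb.bb.bb

Every step duplicates the string with '.' between the halves.
So the next term is two copies of bb.bb.bb.bb with '.' between the halves.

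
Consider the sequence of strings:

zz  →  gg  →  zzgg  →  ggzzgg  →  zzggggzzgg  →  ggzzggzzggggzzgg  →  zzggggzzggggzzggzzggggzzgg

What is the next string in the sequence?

ggzzggzzggggzzggzzggggzzggggzzggzzggggzzgg

Each term (from the third on) is the two preceding terms concatenated in order: term 3 = zz·gg = zzgg.
The next term joins ggzzggzzggggzzgg and zzggggzzggggzzggzzggggzzgg.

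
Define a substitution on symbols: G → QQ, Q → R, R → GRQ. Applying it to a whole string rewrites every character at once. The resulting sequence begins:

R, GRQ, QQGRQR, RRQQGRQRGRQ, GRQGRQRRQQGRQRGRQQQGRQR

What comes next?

Rewriting the 23 symbols of GRQGRQRRQQGRQRGRQQQGRQR one by one yields QQ GRQ R QQ GRQ R GRQ GRQ R R QQ GRQ R GRQ QQ GRQ R R R QQ GRQ R GRQ; concatenated:

QQGRQRQQGRQRGRQGRQRRQQGRQRGRQQQGRQRRRQQGRQRGRQ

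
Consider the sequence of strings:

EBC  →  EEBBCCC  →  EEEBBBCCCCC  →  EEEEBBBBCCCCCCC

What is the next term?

Each string has the form E^{n} B^{n} C^{2n-1} (n = 1, 2, …).
Setting n = 5 gives 5, 5, 9 characters in each block.

EEEEEBBBBBCCCCCCCCC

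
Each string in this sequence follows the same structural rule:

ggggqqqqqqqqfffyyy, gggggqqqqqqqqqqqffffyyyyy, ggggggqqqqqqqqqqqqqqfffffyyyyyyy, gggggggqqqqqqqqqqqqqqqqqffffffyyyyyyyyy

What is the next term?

ggggggggqqqqqqqqqqqqqqqqqqqqfffffffyyyyyyyyyyy

Each string has the form g^{n+2} q^{3n+2} f^{n+1} y^{2n-1}, where the shown terms are n = 2, 3, 4, 5.
Setting n = 6 gives 8, 20, 7, 11 characters in each block.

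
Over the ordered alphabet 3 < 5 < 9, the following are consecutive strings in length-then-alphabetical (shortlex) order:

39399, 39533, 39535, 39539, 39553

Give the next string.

The successor of 39553 increments the rightmost position that isn't already 9 and resets every position after it to 3.

39555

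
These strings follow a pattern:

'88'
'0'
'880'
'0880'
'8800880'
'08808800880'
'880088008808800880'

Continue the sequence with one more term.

This is a Fibonacci-style word recurrence s(k) = s(k−2)·s(k−1): e.g. 88·0 = 880.
So term 8 is 08808800880·880088008808800880.

08808800880880088008808800880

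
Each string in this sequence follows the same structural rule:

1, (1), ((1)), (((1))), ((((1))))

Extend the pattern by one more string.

(((((1)))))

s(k+1) = (·s(k)·), so each term gains ( as a prefix and ) as a suffix.
So the next term is (·((((1))))·).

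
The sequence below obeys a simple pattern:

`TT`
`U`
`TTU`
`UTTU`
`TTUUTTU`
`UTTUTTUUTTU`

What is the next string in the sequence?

TTUUTTUUTTUTTUUTTU

Each term (from the third on) is the two preceding terms concatenated in order: term 3 = TT·U = TTU.
The next term joins TTUUTTU and UTTUTTUUTTU.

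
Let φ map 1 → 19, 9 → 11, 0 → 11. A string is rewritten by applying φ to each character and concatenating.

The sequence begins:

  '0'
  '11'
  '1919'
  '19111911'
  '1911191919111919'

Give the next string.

Replace each of the 16 characters of 1911191919111919 in place — 19 11 19 19 19 11 19 11 19 11 19 19 19 11 19 11 — and concatenate.

19111919191119111911191919111911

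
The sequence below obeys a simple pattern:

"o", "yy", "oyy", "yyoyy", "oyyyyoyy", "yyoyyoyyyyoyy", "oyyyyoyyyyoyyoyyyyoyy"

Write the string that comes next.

yyoyyoyyyyoyyoyyyyoyyyyoyyoyyyyoyy

This is a Fibonacci-style word recurrence s(k) = s(k−2)·s(k−1): e.g. o·yy = oyy.
The next term joins yyoyyoyyyyoyy and oyyyyoyyyyoyyoyyyyoyy.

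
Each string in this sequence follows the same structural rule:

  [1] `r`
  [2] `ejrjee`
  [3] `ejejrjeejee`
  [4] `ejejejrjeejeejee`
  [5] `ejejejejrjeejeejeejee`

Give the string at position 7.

Every step adds ej to the front and jee to the end of the previous string.
From ejejejejrjeejeejeejee, 2 further steps: ejejejejrjeejeejeejee → ejejejejejrjeejeejeejeejee → (answer).

ejejejejejejrjeejeejeejeejeejee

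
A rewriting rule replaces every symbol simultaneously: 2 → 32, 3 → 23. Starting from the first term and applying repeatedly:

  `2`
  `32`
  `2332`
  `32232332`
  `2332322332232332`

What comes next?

Rewriting the 16 symbols of 2332322332232332 one by one yields 32 23 23 32 23 32 32 23 23 32 32 23 32 23 23 32; concatenated:

32232332233232232332322332232332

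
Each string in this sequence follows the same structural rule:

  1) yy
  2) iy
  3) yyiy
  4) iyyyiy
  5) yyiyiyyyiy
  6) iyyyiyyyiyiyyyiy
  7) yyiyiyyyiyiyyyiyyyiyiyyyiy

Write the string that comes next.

iyyyiyyyiyiyyyiyyyiyiyyyiyiyyyiyyyiyiyyyiy

From term 3 onward, concatenate the second-to-last term with the last: yy·iy = yyiy, iy·yyiy = iyyyiy, …
So term 8 is iyyyiyyyiyiyyyiy·yyiyiyyyiyiyyyiyyyiyiyyyiy.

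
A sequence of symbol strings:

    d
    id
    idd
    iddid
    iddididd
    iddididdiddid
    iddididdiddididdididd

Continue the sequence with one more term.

iddididdiddididdididdiddididdiddid

This is a Fibonacci-style word recurrence s(k) = s(k−1)·s(k−2): e.g. id·d = idd.
The next term joins iddididdiddididdididd and iddididdiddid.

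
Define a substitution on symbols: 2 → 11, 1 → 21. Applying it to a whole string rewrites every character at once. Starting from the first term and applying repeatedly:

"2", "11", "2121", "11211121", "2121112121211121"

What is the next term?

Applying the rule to each of the 16 symbols of 2121112121211121 gives the pieces 11 21 11 21 21 21 11 21 11 21 11 21 21 21 11 21, which concatenate to the answer.

11211121212111211121112121211121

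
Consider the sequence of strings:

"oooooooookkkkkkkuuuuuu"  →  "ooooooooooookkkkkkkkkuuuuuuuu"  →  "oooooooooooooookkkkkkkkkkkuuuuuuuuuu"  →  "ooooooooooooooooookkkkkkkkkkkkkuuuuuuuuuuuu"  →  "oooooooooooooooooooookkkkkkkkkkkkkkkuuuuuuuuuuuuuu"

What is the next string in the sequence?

Each string has the form o^{3n+3} k^{2n+3} u^{2n+2}, where the shown terms are n = 2, 3, 4, 5, 6.
Setting n = 7 gives 24, 17, 16 characters in each block.

ooooooooooooooooooooooookkkkkkkkkkkkkkkkkuuuuuuuuuuuuuuuu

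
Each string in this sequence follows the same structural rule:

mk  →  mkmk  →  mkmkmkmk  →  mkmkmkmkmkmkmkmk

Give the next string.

Each string is two copies of the previous one concatenated.
Doubling mkmkmkmkmkmkmkmk:

mkmkmkmkmkmkmkmkmkmkmkmkmkmkmkmk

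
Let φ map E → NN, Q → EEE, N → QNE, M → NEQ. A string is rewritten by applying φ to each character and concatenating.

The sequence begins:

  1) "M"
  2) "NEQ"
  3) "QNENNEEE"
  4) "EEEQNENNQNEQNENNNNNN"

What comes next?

φ(EEEQNENNQNEQNENNNNNN) expands symbol-by-symbol to NN NN NN EEE QNE NN QNE QNE EEE QNE NN EEE QNE NN QNE QNE QNE QNE QNE QNE; joining the 20 pieces gives the next term.

NNNNNNEEEQNENNQNEQNEEEEQNENNEEEQNENNQNEQNEQNEQNEQNEQNE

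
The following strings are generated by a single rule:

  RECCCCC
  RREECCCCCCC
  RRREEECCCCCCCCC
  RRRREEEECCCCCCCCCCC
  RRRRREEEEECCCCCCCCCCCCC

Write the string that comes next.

Term n consists of n-1 R's, followed by n-1 E's, followed by 2n+1 C's, where the shown terms are n = 2, 3, 4, 5, 6.
For the next term, n = 7, so the run lengths are 6, 6, 15.

RRRRRREEEEEECCCCCCCCCCCCCCC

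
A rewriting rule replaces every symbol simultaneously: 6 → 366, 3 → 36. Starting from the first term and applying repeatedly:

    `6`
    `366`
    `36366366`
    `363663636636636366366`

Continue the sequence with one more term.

3636636366366363663636636636366366363663636636636366366

Replace each of the 21 characters of 363663636636636366366 in place — 36 366 36 366 366 36 366 36 366 366 36 366 366 36 366 36 366 366 36 366 366 — and concatenate.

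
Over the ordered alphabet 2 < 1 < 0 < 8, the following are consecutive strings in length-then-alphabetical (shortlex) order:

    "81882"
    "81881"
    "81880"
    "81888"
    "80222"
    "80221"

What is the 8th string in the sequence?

80228

Advancing 2 positions from 80221 through 80221 → 80220 reaches term 8.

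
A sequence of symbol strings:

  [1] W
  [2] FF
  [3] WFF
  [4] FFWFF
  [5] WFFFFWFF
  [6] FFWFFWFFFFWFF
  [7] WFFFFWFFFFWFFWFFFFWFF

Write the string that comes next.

From term 3 onward, concatenate the second-to-last term with the last: W·FF = WFF, FF·WFF = FFWFF, …
Continuing: FFWFFWFFFFWFF · WFFFFWFFFFWFFWFFFFWFF gives term 8.

FFWFFWFFFFWFFWFFFFWFFFFWFFWFFFFWFF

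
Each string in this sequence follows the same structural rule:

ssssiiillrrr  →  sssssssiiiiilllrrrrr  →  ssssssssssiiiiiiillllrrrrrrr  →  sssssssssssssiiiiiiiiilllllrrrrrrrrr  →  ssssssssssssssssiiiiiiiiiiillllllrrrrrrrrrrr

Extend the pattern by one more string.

sssssssssssssssssssiiiiiiiiiiiiilllllllrrrrrrrrrrrrr

Term n consists of 3n+1 s's, followed by 2n+1 i's, followed by n+1 l's, followed by 2n+1 r's (n = 1, 2, …).
At n = 6 the blocks have lengths 19, 13, 7, 13.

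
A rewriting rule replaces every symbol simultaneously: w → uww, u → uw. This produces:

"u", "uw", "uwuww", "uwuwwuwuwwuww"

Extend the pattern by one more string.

Replace each of the 13 characters of uwuwwuwuwwuww in place — uw uww uw uww uww uw uww uw uww uww uw uww uww — and concatenate.

uwuwwuwuwwuwwuwuwwuwuwwuwwuwuwwuww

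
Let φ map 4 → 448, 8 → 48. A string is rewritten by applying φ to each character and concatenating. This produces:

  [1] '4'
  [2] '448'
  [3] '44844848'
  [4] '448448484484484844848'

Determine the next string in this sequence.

4484484844844848448484484484844844848448484484484844848

φ(448448484484484844848) expands symbol-by-symbol to 448 448 48 448 448 48 448 48 448 448 48 448 448 48 448 48 448 448 48 448 48; joining the 21 pieces gives the next term.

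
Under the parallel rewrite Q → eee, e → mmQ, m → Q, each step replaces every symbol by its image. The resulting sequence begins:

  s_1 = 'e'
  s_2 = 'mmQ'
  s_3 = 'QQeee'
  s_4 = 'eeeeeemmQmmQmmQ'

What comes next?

mmQmmQmmQmmQmmQmmQQQeeeQQeeeQQeee

φ(eeeeeemmQmmQmmQ) expands symbol-by-symbol to mmQ mmQ mmQ mmQ mmQ mmQ Q Q eee Q Q eee Q Q eee; joining the 15 pieces gives the next term.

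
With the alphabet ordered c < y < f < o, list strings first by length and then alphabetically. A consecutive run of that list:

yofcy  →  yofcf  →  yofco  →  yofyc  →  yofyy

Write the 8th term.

yoffc

Stepping forward 3 times from yofyy: yofyy → yofyf → yofyo, then the target.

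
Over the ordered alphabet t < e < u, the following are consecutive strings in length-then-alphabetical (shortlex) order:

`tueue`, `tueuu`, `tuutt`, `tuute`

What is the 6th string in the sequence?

Advancing 2 positions from tuute through tuute → tuutu reaches term 6.

tuuet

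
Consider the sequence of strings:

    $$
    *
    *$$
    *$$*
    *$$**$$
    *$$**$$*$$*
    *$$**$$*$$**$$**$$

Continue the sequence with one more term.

This is a Fibonacci-style word recurrence s(k) = s(k−1)·s(k−2): e.g. *·$$ = *$$.
Continuing: *$$**$$*$$**$$**$$ · *$$**$$*$$* gives term 8.

*$$**$$*$$**$$**$$*$$**$$*$$*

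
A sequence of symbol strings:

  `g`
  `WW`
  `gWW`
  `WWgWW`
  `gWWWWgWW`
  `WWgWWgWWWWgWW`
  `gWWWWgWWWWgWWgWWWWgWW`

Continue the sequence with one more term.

WWgWWgWWWWgWWgWWWWgWWWWgWWgWWWWgWW

From term 3 onward, concatenate the second-to-last term with the last: g·WW = gWW, WW·gWW = WWgWW, …
Continuing: WWgWWgWWWWgWW · gWWWWgWWWWgWWgWWWWgWW gives term 8.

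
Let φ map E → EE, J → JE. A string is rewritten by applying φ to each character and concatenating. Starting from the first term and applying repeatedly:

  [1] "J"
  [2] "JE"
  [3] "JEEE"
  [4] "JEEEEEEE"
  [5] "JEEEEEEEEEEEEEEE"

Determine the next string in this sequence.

Applying the rule to each of the 16 symbols of JEEEEEEEEEEEEEEE gives the pieces JE EE EE EE EE EE EE EE EE EE EE EE EE EE EE EE, which concatenate to the answer.

JEEEEEEEEEEEEEEEEEEEEEEEEEEEEEEE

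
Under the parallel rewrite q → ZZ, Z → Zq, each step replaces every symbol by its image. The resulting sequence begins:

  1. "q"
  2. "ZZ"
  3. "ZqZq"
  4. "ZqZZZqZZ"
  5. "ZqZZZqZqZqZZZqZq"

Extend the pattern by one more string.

Applying the rule to each of the 16 symbols of ZqZZZqZqZqZZZqZq gives the pieces Zq ZZ Zq Zq Zq ZZ Zq ZZ Zq ZZ Zq Zq Zq ZZ Zq ZZ, which concatenate to the answer.

ZqZZZqZqZqZZZqZZZqZZZqZqZqZZZqZZ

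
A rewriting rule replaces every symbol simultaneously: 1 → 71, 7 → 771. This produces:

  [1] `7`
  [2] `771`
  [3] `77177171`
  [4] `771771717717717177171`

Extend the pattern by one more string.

Rewriting the 21 symbols of 771771717717717177171 one by one yields 771 771 71 771 771 71 771 71 771 771 71 771 771 71 771 71 771 771 71 771 71; concatenated:

7717717177177171771717717717177177171771717717717177171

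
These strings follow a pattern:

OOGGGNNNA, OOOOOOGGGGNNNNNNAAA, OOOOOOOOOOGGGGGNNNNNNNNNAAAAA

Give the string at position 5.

Reading off run lengths: O runs 2, 6, 10; G runs 3, 4, 5; N runs 3, 6, 9; A runs 1, 3, 5 — each is linear in n (n = 1, 2, …).
Setting n = 5 gives 18, 7, 15, 9 characters in each block.

OOOOOOOOOOOOOOOOOOGGGGGGGNNNNNNNNNNNNNNNAAAAAAAAA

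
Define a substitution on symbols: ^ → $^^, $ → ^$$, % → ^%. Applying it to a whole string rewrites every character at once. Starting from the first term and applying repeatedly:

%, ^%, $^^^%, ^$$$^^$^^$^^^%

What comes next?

$^^^$$^$$^$$$^^$^^^$$$^^$^^^$$$^^$^^$^^^%

Applying the rule to each of the 14 symbols of ^$$$^^$^^$^^^% gives the pieces $^^ ^$$ ^$$ ^$$ $^^ $^^ ^$$ $^^ $^^ ^$$ $^^ $^^ $^^ ^%, which concatenate to the answer.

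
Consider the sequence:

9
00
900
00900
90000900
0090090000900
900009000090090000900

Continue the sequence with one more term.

Each term (from the third on) is the two preceding terms concatenated in order: term 3 = 9·00 = 900.
Continuing: 0090090000900 · 900009000090090000900 gives term 8.

0090090000900900009000090090000900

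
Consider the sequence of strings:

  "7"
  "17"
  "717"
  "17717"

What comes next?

71717717

From term 3 onward, concatenate the second-to-last term with the last: 7·17 = 717, 17·717 = 17717, …
So term 5 is 717·17717.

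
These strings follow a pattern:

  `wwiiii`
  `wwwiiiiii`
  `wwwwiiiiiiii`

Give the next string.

wwwwwiiiiiiiiii

Reading off run lengths: w runs 2, 3, 4; i runs 4, 6, 8 — each is linear in n, where the shown terms are n = 2, 3, 4.
For the next term, n = 5, so the run lengths are 5, 10.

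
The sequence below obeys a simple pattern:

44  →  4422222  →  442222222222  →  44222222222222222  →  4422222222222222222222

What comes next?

Each term is the previous one with 22222 appended.
Applying this once more to 4422222222222222222222:

442222222222222222222222222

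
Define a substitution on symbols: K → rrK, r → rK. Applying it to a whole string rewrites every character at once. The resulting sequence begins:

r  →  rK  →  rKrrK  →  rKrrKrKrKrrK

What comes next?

Expanding rKrrKrKrKrrK: r→rK, K→rrK, r→rK, r→rK, K→rrK, r→rK, K→rrK, r→rK, K→rrK, r→rK, r→rK, K→rrK. Concatenated: rK rrK rK rK rrK rK rrK rK rrK rK rK rrK.

rKrrKrKrKrrKrKrrKrKrrKrKrKrrK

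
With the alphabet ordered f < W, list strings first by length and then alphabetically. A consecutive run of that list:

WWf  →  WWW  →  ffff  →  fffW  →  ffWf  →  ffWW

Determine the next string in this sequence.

The successor of ffWW increments the rightmost position that isn't already W and resets every position after it to f.

fWff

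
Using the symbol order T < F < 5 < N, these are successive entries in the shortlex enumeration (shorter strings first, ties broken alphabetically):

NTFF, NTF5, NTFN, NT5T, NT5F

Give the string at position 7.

NT5N

Advancing 2 positions from NT5F through NT5F → NT55 reaches term 7.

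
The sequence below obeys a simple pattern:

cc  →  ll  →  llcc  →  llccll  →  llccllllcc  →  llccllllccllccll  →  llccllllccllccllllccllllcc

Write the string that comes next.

From term 3 onward, concatenate the last term with the second-to-last: ll·cc = llcc, llcc·ll = llccll, …
Continuing: llccllllccllccllllccllllcc · llccllllccllccll gives term 8.

llccllllccllccllllccllllccllccllllccllccll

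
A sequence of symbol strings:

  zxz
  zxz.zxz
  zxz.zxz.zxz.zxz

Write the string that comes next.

Every step duplicates the string with '.' between the halves.
So the next term is two copies of zxz.zxz.zxz.zxz with '.' between the halves.

zxz.zxz.zxz.zxz.zxz.zxz.zxz.zxz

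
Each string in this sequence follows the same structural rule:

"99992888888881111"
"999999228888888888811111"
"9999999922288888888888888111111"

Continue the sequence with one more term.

Term n consists of 2n 9's, followed by n-1 2's, followed by 3n+2 8's, followed by n+2 1's, where the shown terms are n = 2, 3, 4.
For the next term, n = 5, so the run lengths are 10, 4, 17, 7.

99999999992222888888888888888881111111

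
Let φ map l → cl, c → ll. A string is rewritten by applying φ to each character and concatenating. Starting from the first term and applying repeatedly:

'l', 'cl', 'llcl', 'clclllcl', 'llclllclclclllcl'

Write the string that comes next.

Rewriting the 16 symbols of llclllclclclllcl one by one yields cl cl ll cl cl cl ll cl ll cl ll cl cl cl ll cl; concatenated:

clclllclclclllclllclllclclclllcl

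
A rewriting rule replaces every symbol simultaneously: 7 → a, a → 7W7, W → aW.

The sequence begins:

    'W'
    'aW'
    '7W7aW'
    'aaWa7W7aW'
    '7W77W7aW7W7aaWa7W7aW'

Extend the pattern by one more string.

Rewriting the 20 symbols of 7W77W7aW7W7aaWa7W7aW one by one yields a aW a a aW a 7W7 aW a aW a 7W7 7W7 aW 7W7 a aW a 7W7 aW; concatenated:

aaWaaaWa7W7aWaaWa7W77W7aW7W7aaWa7W7aW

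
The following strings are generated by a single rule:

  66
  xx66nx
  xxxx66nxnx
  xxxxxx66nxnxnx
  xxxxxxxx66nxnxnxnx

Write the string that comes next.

xxxxxxxxxx66nxnxnxnxnx

Each term wraps the previous one in xx on the left and nx on the right.
So the next term is xx·xxxxxxxx66nxnxnxnx·nx.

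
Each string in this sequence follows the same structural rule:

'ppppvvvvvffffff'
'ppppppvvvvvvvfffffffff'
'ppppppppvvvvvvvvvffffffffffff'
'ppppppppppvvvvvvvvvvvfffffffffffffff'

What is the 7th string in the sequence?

ppppppppppppppppvvvvvvvvvvvvvvvvvffffffffffffffffffffffff

Term n consists of 2n p's, followed by 2n+1 v's, followed by 3n f's, where the shown terms are n = 2, 3, 4, 5.
At n = 8 the blocks have lengths 16, 17, 24.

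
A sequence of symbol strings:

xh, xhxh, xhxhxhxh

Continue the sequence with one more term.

Each string is two copies of the previous one concatenated.
Doubling xhxhxhxh:

xhxhxhxhxhxhxhxh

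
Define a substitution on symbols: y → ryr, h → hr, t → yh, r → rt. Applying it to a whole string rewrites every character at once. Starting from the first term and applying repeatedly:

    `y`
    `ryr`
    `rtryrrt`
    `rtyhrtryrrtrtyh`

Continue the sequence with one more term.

Rewriting the 15 symbols of rtyhrtryrrtrtyh one by one yields rt yh ryr hr rt yh rt ryr rt rt yh rt yh ryr hr; concatenated:

rtyhryrhrrtyhrtryrrtrtyhrtyhryrhr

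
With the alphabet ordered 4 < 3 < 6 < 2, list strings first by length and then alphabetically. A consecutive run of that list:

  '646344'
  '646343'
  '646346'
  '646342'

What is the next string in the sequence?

Treat 646342 as a base-4 numeral over the given alphabet and add one, carrying through any trailing 2's.

646334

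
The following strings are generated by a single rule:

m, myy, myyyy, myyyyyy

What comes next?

myyyyyyyy

Each term is the previous one with yy appended.
So the next term is myyyyyy·yy.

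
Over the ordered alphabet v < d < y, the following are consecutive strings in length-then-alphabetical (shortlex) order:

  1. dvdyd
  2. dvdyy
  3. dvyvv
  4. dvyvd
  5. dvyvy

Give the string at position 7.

Continuing the enumeration 2 steps past dvyvy: dvyvy → dvydv → (answer).

dvydd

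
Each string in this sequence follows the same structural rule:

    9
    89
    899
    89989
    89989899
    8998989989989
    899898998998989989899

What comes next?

8998989989989899898998998989989989

Each term (from the third on) is the previous term followed by the one before it: term 3 = 89·9 = 899.
Continuing: 899898998998989989899 · 8998989989989 gives term 8.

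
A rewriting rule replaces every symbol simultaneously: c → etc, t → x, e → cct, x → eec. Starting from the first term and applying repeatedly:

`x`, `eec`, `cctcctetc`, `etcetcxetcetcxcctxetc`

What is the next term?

cctxetccctxetceeccctxetccctxetceecetcetcxeeccctxetc

Replace each of the 21 characters of etcetcxetcetcxcctxetc in place — cct x etc cct x etc eec cct x etc cct x etc eec etc etc x eec cct x etc — and concatenate.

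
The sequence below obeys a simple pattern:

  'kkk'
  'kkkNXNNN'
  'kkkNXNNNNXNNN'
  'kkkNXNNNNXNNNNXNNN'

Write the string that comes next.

Every step adds NXNNN to the end: s(k+1) = s(k)·NXNNN.
Applying this once more to kkkNXNNNNXNNNNXNNN:

kkkNXNNNNXNNNNXNNNNXNNN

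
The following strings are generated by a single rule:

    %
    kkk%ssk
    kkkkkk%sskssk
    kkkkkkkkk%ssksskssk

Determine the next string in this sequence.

Each term wraps the previous one in kkk on the left and ssk on the right.
One more step from kkkkkkkkk%ssksskssk gives the answer.

kkkkkkkkkkkk%sskssksskssk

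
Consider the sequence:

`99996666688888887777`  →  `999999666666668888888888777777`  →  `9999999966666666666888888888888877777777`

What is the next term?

99999999996666666666666688888888888888887777777777

The n-th term is 2n 9's then 3n-1 6's then 3n+1 8's then 2n 7's, where the shown terms are n = 2, 3, 4.
At n = 5 the blocks have lengths 10, 14, 16, 10.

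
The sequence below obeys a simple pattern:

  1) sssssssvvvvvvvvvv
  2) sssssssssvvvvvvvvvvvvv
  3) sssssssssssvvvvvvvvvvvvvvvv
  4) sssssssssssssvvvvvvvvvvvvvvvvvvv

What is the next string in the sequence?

sssssssssssssssvvvvvvvvvvvvvvvvvvvvvv

Term n consists of 2n+1 s's, followed by 3n+1 v's, where the shown terms are n = 3, 4, 5, 6.
Setting n = 7 gives 15, 22 characters in each block.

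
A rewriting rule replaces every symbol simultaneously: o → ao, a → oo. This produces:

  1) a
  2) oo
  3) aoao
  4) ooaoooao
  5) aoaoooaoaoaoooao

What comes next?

Replace each of the 16 characters of aoaoooaoaoaoooao in place — oo ao oo ao ao ao oo ao oo ao oo ao ao ao oo ao — and concatenate.

ooaoooaoaoaoooaoooaoooaoaoaoooao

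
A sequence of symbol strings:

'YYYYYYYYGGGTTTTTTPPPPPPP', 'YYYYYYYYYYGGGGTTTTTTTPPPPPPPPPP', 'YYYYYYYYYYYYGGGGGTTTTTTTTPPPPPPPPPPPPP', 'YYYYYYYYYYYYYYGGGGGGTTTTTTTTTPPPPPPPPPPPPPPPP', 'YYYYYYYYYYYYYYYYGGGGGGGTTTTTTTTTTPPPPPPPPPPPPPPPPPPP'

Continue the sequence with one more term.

YYYYYYYYYYYYYYYYYYGGGGGGGGTTTTTTTTTTTPPPPPPPPPPPPPPPPPPPPPP

The n-th term is 2n+2 Y's then n G's then n+3 T's then 3n-2 P's, where the shown terms are n = 3, 4, 5, 6, 7.
For the next term, n = 8, so the run lengths are 18, 8, 11, 22.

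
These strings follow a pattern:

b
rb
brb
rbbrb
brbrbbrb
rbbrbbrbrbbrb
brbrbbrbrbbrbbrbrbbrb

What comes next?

This is a Fibonacci-style word recurrence s(k) = s(k−2)·s(k−1): e.g. b·rb = brb.
So term 8 is rbbrbbrbrbbrb·brbrbbrbrbbrbbrbrbbrb.

rbbrbbrbrbbrbbrbrbbrbrbbrbbrbrbbrb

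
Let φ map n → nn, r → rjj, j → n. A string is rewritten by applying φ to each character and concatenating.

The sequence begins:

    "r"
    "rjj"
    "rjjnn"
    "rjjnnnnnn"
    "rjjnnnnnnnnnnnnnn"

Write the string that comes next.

Replace each of the 17 characters of rjjnnnnnnnnnnnnnn in place — rjj n n nn nn nn nn nn nn nn nn nn nn nn nn nn nn — and concatenate.

rjjnnnnnnnnnnnnnnnnnnnnnnnnnnnnnn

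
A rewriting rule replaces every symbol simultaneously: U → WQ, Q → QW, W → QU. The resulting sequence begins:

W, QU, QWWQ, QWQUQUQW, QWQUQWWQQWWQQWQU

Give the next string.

Rewriting the 16 symbols of QWQUQWWQQWWQQWQU one by one yields QW QU QW WQ QW QU QU QW QW QU QU QW QW QU QW WQ; concatenated:

QWQUQWWQQWQUQUQWQWQUQUQWQWQUQWWQ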